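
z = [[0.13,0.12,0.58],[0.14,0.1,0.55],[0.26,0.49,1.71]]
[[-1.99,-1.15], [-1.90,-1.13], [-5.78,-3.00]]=z @ [[-1.19, 1.02], [-0.38, 3.81], [-3.09, -3.0]]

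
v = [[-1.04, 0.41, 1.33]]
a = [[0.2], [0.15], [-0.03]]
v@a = [[-0.19]]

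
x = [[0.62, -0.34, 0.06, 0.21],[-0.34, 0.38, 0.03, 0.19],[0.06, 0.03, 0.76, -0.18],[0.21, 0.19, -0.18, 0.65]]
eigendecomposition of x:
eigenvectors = [[-0.54,-0.41,-0.73,0.05], [-0.7,0.05,0.52,0.48], [0.17,0.61,-0.42,0.65], [0.43,-0.68,0.1,0.59]]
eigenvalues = [-0.0, 0.92, 0.87, 0.62]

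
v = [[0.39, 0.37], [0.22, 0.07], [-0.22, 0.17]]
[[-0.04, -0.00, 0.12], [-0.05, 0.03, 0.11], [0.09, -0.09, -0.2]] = v @ [[-0.26, 0.23, 0.63],[0.17, -0.25, -0.34]]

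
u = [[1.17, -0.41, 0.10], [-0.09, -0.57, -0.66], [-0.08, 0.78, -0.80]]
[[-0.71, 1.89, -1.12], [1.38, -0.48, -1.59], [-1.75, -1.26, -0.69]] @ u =[[-0.91, -1.66, -0.42], [1.78, -1.53, 1.73], [-1.88, 0.9, 1.21]]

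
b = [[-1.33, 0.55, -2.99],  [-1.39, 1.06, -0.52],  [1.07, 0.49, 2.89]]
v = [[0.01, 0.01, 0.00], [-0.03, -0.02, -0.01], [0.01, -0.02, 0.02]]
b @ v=[[-0.06, 0.04, -0.07], [-0.05, -0.02, -0.02], [0.02, -0.06, 0.05]]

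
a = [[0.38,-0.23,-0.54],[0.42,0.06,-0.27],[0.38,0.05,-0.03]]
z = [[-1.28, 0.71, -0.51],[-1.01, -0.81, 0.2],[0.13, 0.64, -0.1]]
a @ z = [[-0.32, 0.11, -0.19], [-0.63, 0.08, -0.18], [-0.54, 0.21, -0.18]]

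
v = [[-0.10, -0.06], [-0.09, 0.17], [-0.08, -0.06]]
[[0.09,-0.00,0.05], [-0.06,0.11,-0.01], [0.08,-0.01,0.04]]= v@[[-0.49, -0.25, -0.35], [-0.64, 0.50, -0.26]]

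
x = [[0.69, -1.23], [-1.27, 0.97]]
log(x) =[[-0.14+1.75j, (-0.78+1.54j)], [(-0.8+1.59j), 0.03+1.40j]]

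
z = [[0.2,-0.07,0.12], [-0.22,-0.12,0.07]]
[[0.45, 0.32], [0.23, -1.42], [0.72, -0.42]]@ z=[[0.02,-0.07,0.08], [0.36,0.15,-0.07], [0.24,-0.00,0.06]]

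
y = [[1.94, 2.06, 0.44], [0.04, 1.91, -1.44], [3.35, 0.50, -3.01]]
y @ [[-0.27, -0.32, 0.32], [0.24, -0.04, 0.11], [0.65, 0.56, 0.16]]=[[0.26, -0.46, 0.92], [-0.49, -0.90, -0.01], [-2.74, -2.78, 0.65]]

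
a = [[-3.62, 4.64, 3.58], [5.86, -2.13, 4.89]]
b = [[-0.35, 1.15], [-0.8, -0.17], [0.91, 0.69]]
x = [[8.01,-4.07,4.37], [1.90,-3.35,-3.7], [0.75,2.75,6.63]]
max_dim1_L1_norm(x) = 16.45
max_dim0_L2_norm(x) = 8.76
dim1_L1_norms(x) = [16.45, 8.95, 10.13]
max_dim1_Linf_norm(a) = 5.86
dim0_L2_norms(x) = [8.27, 5.95, 8.76]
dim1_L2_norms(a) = [6.89, 7.92]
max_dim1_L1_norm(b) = 1.6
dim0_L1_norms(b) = [2.06, 2.01]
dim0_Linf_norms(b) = [0.91, 1.15]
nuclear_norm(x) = 18.88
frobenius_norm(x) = 13.43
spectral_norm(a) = 8.41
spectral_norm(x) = 10.47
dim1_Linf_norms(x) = [8.01, 3.7, 6.63]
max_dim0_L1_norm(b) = 2.06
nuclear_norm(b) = 2.60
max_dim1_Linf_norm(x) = 8.01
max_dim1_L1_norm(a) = 12.88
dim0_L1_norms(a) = [9.48, 6.77, 8.47]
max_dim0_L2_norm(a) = 6.89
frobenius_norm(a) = 10.50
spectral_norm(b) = 1.45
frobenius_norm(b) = 1.85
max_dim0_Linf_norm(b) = 1.15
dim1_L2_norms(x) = [9.99, 5.34, 7.22]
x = b @ a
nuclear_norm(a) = 14.70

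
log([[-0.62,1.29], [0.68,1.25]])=[[0.08+2.68j, 0.24-1.53j], [0.12-0.81j, 0.42+0.46j]]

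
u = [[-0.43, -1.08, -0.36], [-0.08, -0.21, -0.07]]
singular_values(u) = [1.24, 0.0]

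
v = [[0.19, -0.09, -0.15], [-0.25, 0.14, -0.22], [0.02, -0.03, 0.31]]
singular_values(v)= [0.44, 0.32, 0.0]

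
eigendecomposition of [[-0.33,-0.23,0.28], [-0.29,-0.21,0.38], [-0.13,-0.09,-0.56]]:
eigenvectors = [[0.58+0.00j, 0.62+0.00j, (0.62-0j)], [-0.82+0.00j, 0.60-0.10j, (0.6+0.1j)], [-0.00+0.00j, 0.01+0.50j, 0.01-0.50j]]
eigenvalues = [(-0+0j), (-0.55+0.27j), (-0.55-0.27j)]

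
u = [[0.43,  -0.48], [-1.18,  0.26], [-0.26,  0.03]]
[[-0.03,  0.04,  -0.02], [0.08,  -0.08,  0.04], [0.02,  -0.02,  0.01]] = u @[[-0.07,0.06,-0.03], [-0.01,-0.04,0.02]]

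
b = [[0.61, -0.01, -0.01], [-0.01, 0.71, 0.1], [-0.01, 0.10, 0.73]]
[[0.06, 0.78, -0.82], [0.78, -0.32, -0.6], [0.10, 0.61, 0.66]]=b@[[0.12, 1.28, -1.34], [1.1, -0.56, -1.01], [-0.01, 0.93, 1.03]]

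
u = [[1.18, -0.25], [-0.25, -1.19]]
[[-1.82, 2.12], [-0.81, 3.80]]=u@[[-1.34,1.07], [0.96,-3.42]]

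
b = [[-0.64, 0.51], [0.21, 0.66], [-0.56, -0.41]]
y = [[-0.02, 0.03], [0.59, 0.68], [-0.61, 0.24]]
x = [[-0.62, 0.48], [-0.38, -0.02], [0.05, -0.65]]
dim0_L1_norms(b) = [1.41, 1.58]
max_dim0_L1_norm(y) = 1.22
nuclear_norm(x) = 1.47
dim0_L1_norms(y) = [1.22, 0.95]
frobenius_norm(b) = 1.28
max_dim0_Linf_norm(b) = 0.66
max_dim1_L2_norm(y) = 0.9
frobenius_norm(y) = 1.11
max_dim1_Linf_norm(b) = 0.66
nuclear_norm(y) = 1.54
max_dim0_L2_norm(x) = 0.81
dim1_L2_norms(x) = [0.78, 0.38, 0.65]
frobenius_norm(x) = 1.09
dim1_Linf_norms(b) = [0.64, 0.66, 0.56]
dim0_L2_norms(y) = [0.85, 0.72]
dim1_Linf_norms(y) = [0.03, 0.68, 0.61]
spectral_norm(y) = 0.95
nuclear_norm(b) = 1.80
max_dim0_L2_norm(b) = 0.93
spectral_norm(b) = 0.94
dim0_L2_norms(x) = [0.73, 0.81]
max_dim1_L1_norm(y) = 1.27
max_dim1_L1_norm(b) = 1.15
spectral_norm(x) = 0.96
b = x + y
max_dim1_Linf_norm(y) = 0.68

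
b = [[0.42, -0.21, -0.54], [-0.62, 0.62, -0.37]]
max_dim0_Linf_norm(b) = 0.62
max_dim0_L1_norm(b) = 1.04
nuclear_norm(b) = 1.65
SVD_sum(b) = [[0.28, -0.25, 0.05], [-0.68, 0.61, -0.13]] + [[0.14, 0.04, -0.59], [0.06, 0.01, -0.24]]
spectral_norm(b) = 0.99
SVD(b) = [[-0.38, 0.93], [0.93, 0.38]] @ diag([0.9914673086880661, 0.6593880312857091]) @ [[-0.74,0.66,-0.14], [0.24,0.06,-0.97]]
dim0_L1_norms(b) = [1.04, 0.83, 0.91]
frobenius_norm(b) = 1.19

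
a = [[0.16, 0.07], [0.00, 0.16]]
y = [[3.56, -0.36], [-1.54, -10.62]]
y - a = [[3.40, -0.43], [-1.54, -10.78]]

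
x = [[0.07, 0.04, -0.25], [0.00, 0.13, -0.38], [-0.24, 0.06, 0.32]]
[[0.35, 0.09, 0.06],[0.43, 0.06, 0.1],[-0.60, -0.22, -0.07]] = x@[[0.77, 0.68, -0.18], [-0.31, -0.05, -0.2], [-1.24, -0.18, -0.32]]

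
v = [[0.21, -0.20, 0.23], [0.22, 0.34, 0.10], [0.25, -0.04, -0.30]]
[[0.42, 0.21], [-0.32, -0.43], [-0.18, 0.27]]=v @ [[0.02, 0.30], [-1.18, -1.31], [0.78, -0.49]]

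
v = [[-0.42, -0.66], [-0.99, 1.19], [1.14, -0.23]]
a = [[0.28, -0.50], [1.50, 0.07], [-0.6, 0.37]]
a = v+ [[0.70, 0.16],[2.49, -1.12],[-1.74, 0.60]]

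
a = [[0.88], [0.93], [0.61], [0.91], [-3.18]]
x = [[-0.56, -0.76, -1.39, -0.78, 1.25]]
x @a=[[-6.73]]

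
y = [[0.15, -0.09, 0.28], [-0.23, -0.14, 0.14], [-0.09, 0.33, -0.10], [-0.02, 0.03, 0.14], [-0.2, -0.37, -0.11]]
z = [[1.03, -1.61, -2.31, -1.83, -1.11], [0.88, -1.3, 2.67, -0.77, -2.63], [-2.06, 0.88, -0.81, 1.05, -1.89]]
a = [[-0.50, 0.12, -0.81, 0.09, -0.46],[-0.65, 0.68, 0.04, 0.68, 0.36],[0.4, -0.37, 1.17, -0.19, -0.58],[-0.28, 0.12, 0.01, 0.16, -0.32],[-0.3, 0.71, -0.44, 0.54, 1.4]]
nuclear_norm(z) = 11.01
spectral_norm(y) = 0.55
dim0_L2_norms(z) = [2.47, 2.25, 3.62, 2.25, 3.42]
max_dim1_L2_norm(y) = 0.43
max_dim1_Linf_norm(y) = 0.37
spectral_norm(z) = 4.21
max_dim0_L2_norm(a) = 1.66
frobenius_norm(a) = 2.81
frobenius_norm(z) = 6.40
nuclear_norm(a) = 4.57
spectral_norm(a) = 2.30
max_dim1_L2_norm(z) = 4.14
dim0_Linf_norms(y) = [0.23, 0.37, 0.28]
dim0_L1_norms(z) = [3.97, 3.79, 5.79, 3.65, 5.63]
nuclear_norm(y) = 1.22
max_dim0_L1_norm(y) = 0.96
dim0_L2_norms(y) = [0.35, 0.52, 0.37]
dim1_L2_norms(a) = [1.07, 1.22, 1.43, 0.47, 1.74]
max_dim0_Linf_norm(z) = 2.67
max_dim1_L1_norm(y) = 0.68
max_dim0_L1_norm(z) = 5.79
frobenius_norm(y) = 0.73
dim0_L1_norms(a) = [2.13, 2.0, 2.47, 1.66, 3.12]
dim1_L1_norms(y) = [0.52, 0.51, 0.52, 0.19, 0.68]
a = y @ z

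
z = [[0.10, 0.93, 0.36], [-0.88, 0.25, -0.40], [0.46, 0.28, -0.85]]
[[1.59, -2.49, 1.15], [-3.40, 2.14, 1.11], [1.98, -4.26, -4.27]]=z@[[4.08, -4.10, -2.83], [1.17, -2.94, 0.17], [0.26, 1.82, 3.55]]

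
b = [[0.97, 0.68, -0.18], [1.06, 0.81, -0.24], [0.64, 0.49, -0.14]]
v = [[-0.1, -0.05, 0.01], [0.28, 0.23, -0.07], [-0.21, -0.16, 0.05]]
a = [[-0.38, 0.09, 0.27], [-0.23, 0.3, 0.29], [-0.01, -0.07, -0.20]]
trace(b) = 1.64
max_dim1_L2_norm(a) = 0.48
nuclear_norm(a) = 0.99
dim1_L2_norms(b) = [1.2, 1.36, 0.82]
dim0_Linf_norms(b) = [1.06, 0.81, 0.24]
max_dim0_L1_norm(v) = 0.59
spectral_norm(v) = 0.47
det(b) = 0.00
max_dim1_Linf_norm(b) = 1.06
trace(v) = 0.18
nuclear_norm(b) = 2.03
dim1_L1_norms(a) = [0.74, 0.82, 0.28]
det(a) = 0.02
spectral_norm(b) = 1.98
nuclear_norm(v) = 0.50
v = a @ b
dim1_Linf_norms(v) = [0.1, 0.28, 0.21]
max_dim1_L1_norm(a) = 0.82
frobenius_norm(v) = 0.47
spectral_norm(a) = 0.66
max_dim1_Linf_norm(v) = 0.28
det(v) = -0.00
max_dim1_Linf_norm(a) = 0.38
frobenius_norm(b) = 1.99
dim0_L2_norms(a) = [0.44, 0.32, 0.44]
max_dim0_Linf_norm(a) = 0.38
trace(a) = -0.28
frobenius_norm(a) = 0.71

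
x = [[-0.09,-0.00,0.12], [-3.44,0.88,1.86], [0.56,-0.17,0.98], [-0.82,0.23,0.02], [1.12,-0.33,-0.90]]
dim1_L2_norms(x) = [0.15, 4.01, 1.14, 0.85, 1.47]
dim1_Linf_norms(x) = [0.12, 3.44, 0.98, 0.82, 1.12]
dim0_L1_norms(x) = [6.03, 1.61, 3.88]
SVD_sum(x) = [[-0.11, 0.03, 0.06], [-3.43, 0.89, 1.86], [0.05, -0.01, -0.03], [-0.65, 0.17, 0.35], [1.24, -0.32, -0.68]] + [[0.03, -0.01, 0.06],  [-0.00, 0.00, -0.0],  [0.51, -0.15, 1.01],  [-0.17, 0.05, -0.34],  [-0.11, 0.03, -0.22]] + [[-0.01, -0.02, -0.0], [-0.00, -0.02, -0.0], [-0.00, -0.0, -0.0], [0.0, 0.01, 0.0], [-0.01, -0.04, -0.0]]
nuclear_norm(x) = 5.61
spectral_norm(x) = 4.33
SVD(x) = [[-0.03, -0.05, 0.43], [-0.92, 0.0, 0.32], [0.01, -0.93, 0.09], [-0.18, 0.31, -0.19], [0.33, 0.21, 0.82]] @ diag([4.3334263117062815, 1.2291845134817778, 0.05021785368023459]) @ [[0.86, -0.22, -0.47],[-0.45, 0.13, -0.89],[-0.26, -0.97, -0.01]]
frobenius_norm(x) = 4.50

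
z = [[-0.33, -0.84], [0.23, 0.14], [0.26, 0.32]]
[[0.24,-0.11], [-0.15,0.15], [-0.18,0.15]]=z@[[-0.63, 0.77], [-0.04, -0.17]]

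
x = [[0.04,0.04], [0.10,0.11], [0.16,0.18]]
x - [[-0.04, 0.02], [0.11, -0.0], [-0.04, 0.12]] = [[0.08, 0.02], [-0.01, 0.11], [0.20, 0.06]]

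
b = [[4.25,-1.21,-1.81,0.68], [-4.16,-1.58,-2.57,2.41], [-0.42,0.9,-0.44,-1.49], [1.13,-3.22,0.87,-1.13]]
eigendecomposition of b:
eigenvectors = [[(-0.87+0j),0.07+0.09j,0.07-0.09j,(0.15+0j)], [0.35+0.00j,0.05+0.65j,0.05-0.65j,(0.39+0j)], [(0.19+0j),0.10-0.32j,(0.1+0.32j),0.52+0.00j], [(-0.3+0j),-0.67+0.00j,-0.67-0.00j,0.74+0.00j]]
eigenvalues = [(5.37+0j), (-1.13+3.39j), (-1.13-3.39j), (-2+0j)]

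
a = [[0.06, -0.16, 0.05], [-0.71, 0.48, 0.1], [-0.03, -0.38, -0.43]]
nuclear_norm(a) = 1.53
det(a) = 0.05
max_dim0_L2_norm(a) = 0.71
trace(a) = 0.11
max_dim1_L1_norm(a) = 1.29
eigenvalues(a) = [(0.66+0j), (-0.27+0.08j), (-0.27-0.08j)]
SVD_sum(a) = [[0.09, -0.09, -0.04], [-0.59, 0.55, 0.22], [0.24, -0.23, -0.09]] + [[0.01, 0.01, 0.01],[-0.11, -0.06, -0.14],[-0.27, -0.16, -0.34]] + [[-0.05, -0.08, 0.07],[-0.01, -0.01, 0.01],[0.00, 0.0, -0.0]]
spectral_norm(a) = 0.92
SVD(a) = [[-0.15, 0.04, -0.99], [0.92, -0.37, -0.15], [-0.37, -0.93, 0.02]] @ diag([0.9197105199777713, 0.4968489872700438, 0.11693435462236866]) @ [[-0.70, 0.66, 0.27], [0.59, 0.34, 0.73], [0.39, 0.67, -0.63]]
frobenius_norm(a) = 1.05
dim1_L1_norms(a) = [0.27, 1.29, 0.84]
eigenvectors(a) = [[0.27+0.00j, (-0.26-0.15j), -0.26+0.15j], [-0.91+0.00j, -0.34-0.18j, -0.34+0.18j], [(0.31+0j), (0.87+0j), (0.87-0j)]]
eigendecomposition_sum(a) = [[0.17+0.00j, -0.15+0.00j, -0.01+0.00j], [(-0.58+0j), 0.49+0.00j, 0.02+0.00j], [0.20+0.00j, (-0.17+0j), -0.01+0.00j]] + [[(-0.06+0.18j),(-0.01+0.09j),(0.03+0.1j)], [(-0.06+0.23j),(-0+0.11j),(0.04+0.12j)], [-0.11-0.53j,-0.11-0.23j,-0.21-0.21j]] + [[(-0.06-0.18j), -0.01-0.09j, 0.03-0.10j], [-0.06-0.23j, (-0-0.11j), (0.04-0.12j)], [-0.11+0.53j, (-0.11+0.23j), -0.21+0.21j]]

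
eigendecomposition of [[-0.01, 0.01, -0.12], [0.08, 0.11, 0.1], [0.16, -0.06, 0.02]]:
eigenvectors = [[0.07-0.55j, 0.07+0.55j, (-0.25+0j)], [0.01+0.42j, 0.01-0.42j, -0.95+0.00j], [-0.72+0.00j, -0.72-0.00j, (0.18+0j)]]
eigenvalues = [0.16j, -0.16j, (0.11+0j)]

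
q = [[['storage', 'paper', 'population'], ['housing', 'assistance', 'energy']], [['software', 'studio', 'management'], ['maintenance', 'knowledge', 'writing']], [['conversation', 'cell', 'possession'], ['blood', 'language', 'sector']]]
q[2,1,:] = ['blood', 'language', 'sector']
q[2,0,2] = 'possession'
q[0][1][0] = 'housing'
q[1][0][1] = 'studio'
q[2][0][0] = 'conversation'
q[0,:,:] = [['storage', 'paper', 'population'], ['housing', 'assistance', 'energy']]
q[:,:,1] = [['paper', 'assistance'], ['studio', 'knowledge'], ['cell', 'language']]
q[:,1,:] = [['housing', 'assistance', 'energy'], ['maintenance', 'knowledge', 'writing'], ['blood', 'language', 'sector']]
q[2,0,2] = 'possession'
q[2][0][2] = 'possession'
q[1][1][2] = 'writing'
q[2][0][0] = 'conversation'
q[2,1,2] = 'sector'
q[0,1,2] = 'energy'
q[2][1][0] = 'blood'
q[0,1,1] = 'assistance'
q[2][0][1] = 'cell'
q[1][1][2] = 'writing'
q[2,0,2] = 'possession'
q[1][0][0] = 'software'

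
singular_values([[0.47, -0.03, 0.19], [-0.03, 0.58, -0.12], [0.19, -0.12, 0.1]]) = [0.65, 0.5, 0.0]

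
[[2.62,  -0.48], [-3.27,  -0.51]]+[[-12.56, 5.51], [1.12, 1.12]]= [[-9.94,5.03], [-2.15,0.61]]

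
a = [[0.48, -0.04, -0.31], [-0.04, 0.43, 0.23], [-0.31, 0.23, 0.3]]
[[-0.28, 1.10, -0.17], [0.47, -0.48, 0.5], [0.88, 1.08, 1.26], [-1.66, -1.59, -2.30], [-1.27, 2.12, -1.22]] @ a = [[-0.13, 0.45, 0.29], [0.09, -0.11, -0.11], [-0.01, 0.72, 0.35], [-0.02, -1.15, -0.54], [-0.32, 0.68, 0.52]]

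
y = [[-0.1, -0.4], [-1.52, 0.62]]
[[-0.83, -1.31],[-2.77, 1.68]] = y @ [[2.42, 0.21],[1.47, 3.23]]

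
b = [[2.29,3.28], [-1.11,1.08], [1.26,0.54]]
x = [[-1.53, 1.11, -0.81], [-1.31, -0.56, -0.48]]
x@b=[[-5.76, -4.26],  [-2.98, -5.16]]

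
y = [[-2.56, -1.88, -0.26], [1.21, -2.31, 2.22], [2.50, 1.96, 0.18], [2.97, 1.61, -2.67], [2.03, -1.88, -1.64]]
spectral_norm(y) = 6.00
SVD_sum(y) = [[-2.17, -1.36, 1.12],[-0.83, -0.52, 0.43],[2.19, 1.37, -1.13],[3.23, 2.02, -1.67],[1.03, 0.64, -0.53]] + [[-0.06,0.08,-0.02], [1.75,-2.32,0.59], [-0.01,0.01,-0.00], [-0.02,0.03,-0.01], [1.38,-1.83,0.47]] + [[-0.33, -0.6, -1.36], [0.29, 0.53, 1.2], [0.32, 0.58, 1.31], [-0.24, -0.44, -1.00], [-0.38, -0.69, -1.58]]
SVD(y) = [[-0.47, -0.03, 0.47], [-0.18, 0.78, -0.41], [0.47, -0.0, -0.45], [0.69, -0.01, 0.34], [0.22, 0.62, 0.54]] @ diag([5.9986032585087425, 3.778636128354156, 3.260930535369467]) @ [[0.78, 0.49, -0.40], [0.59, -0.78, 0.20], [-0.22, -0.39, -0.89]]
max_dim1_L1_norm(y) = 7.25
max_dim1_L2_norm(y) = 4.31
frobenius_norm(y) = 7.80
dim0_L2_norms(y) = [5.22, 4.34, 3.85]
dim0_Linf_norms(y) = [2.97, 2.31, 2.67]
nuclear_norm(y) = 13.04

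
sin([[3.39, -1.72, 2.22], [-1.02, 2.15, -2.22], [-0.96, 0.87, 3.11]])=[[-1.63, 2.15, -3.53], [1.19, 0.03, 3.15], [1.46, -1.3, -0.9]]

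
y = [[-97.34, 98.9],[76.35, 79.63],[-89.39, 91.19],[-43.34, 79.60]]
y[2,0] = -89.39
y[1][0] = 76.35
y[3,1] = 79.6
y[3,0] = -43.34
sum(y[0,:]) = 1.5600000000000023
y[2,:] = [-89.39, 91.19]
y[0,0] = -97.34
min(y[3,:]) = -43.34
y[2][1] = 91.19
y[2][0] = -89.39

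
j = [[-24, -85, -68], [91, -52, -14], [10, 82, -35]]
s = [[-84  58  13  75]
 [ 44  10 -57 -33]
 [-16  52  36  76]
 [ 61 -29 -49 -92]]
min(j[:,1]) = -85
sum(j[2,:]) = 57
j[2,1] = 82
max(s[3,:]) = 61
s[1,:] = [44, 10, -57, -33]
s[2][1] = 52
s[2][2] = 36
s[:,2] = [13, -57, 36, -49]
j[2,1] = 82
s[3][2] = -49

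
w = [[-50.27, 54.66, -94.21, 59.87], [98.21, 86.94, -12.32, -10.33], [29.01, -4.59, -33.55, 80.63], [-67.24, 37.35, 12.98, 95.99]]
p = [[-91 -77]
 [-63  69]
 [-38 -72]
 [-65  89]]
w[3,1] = 37.35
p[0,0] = -91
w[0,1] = 54.66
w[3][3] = 95.99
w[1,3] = -10.33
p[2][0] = -38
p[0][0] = -91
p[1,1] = 69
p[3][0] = -65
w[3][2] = 12.98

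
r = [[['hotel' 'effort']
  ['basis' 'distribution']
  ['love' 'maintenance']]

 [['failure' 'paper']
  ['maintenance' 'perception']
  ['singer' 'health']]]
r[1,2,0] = 'singer'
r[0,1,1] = 'distribution'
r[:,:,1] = [['effort', 'distribution', 'maintenance'], ['paper', 'perception', 'health']]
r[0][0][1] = 'effort'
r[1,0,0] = 'failure'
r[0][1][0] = 'basis'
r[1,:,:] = [['failure', 'paper'], ['maintenance', 'perception'], ['singer', 'health']]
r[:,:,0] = [['hotel', 'basis', 'love'], ['failure', 'maintenance', 'singer']]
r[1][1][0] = 'maintenance'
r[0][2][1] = 'maintenance'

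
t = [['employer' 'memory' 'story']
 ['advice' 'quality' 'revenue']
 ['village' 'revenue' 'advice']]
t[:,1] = ['memory', 'quality', 'revenue']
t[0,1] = 'memory'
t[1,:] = ['advice', 'quality', 'revenue']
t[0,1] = 'memory'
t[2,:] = ['village', 'revenue', 'advice']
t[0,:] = ['employer', 'memory', 'story']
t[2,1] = 'revenue'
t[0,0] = 'employer'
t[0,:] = ['employer', 'memory', 'story']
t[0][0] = 'employer'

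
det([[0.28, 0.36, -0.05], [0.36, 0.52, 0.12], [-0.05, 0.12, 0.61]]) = 0.000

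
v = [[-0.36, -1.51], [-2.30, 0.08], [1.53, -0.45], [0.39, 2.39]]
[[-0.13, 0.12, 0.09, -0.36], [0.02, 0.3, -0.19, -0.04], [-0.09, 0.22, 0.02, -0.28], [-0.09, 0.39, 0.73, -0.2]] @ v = [[-0.23, -0.7], [-1.00, -0.02], [-0.55, -0.52], [0.17, -0.64]]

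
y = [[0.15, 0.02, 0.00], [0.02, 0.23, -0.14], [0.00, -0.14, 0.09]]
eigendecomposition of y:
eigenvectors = [[0.10, -0.99, -0.07], [0.85, 0.05, 0.53], [-0.52, -0.11, 0.85]]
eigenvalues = [0.32, 0.15, 0.0]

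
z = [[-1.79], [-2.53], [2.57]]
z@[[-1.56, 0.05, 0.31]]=[[2.79,-0.09,-0.55], [3.95,-0.13,-0.78], [-4.01,0.13,0.80]]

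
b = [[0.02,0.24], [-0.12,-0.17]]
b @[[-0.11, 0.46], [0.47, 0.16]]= [[0.11, 0.05], [-0.07, -0.08]]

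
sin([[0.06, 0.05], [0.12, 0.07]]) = [[0.06, 0.05], [0.12, 0.07]]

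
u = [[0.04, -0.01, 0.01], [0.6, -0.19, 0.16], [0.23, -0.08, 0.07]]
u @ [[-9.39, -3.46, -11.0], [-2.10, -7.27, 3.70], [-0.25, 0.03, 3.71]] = [[-0.36, -0.07, -0.44], [-5.28, -0.69, -6.71], [-2.01, -0.21, -2.57]]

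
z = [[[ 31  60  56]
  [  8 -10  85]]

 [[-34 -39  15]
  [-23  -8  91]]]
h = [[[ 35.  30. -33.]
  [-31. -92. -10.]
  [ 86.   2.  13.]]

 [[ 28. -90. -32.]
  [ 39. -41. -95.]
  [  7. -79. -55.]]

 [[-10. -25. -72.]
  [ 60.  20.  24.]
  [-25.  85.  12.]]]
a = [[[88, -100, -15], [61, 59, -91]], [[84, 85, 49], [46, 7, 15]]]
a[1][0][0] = 84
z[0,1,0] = 8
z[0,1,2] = 85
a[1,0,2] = 49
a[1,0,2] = 49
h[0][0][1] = 30.0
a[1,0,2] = 49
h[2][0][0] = -10.0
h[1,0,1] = -90.0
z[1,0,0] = -34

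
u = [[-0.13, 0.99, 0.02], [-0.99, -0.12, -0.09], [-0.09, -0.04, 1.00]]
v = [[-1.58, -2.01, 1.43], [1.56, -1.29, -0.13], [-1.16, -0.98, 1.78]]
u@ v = [[1.73,  -1.04,  -0.28], [1.48,  2.23,  -1.56], [-1.08,  -0.75,  1.66]]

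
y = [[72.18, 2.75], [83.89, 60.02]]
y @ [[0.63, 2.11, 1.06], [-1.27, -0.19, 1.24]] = [[41.98,151.78,79.92],[-23.37,165.6,163.35]]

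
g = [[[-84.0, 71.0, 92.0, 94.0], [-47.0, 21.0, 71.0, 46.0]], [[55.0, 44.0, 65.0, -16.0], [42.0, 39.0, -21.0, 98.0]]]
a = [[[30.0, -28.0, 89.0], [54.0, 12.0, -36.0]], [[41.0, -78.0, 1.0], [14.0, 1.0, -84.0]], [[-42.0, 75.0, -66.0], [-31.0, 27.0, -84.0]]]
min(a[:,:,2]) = -84.0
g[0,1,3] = 46.0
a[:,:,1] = [[-28.0, 12.0], [-78.0, 1.0], [75.0, 27.0]]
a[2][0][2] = -66.0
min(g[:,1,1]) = 21.0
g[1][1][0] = 42.0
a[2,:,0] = [-42.0, -31.0]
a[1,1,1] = 1.0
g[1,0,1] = 44.0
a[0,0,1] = -28.0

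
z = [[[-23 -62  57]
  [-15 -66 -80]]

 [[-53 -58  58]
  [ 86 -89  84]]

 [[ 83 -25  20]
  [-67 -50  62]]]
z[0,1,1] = -66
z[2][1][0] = -67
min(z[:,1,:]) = -89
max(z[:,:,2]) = 84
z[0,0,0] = -23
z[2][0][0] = 83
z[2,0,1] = -25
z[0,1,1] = -66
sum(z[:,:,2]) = 201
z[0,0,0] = -23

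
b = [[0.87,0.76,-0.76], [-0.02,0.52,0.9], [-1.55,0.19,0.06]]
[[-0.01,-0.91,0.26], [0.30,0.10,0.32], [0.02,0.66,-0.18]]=b@[[0.02, -0.46, 0.16], [0.19, -0.36, 0.33], [0.22, 0.31, 0.17]]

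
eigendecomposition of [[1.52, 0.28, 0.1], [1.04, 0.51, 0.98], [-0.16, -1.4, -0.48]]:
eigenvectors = [[(0.82+0j), 0.05-0.07j, 0.05+0.07j], [0.45+0.00j, 0.24+0.57j, 0.24-0.57j], [-0.36+0.00j, (-0.78+0j), (-0.78-0j)]]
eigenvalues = [(1.63+0j), (-0.04+1.01j), (-0.04-1.01j)]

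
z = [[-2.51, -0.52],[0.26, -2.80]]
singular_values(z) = [2.88, 2.49]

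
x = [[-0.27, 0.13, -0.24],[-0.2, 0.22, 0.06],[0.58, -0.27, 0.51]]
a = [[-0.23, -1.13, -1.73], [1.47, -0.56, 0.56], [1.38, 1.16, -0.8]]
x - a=[[-0.04, 1.26, 1.49], [-1.67, 0.78, -0.5], [-0.80, -1.43, 1.31]]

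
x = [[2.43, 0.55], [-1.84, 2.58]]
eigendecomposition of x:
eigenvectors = [[(-0.04+0.48j), (-0.04-0.48j)], [(-0.88+0j), -0.88-0.00j]]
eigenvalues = [(2.51+1j), (2.51-1j)]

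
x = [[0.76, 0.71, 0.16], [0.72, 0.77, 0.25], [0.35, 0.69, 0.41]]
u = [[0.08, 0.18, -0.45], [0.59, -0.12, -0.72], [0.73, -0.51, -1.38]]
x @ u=[[0.6, -0.03, -1.07],[0.69, -0.09, -1.22],[0.73, -0.23, -1.22]]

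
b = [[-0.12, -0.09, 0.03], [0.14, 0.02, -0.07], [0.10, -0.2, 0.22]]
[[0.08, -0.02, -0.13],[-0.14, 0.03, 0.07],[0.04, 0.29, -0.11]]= b @ [[-0.65, 0.61, 0.45], [0.26, -0.38, 0.89], [0.71, 0.69, 0.09]]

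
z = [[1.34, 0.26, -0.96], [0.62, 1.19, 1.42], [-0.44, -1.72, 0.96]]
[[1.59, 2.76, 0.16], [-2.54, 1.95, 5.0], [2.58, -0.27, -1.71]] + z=[[2.93, 3.02, -0.80],[-1.92, 3.14, 6.42],[2.14, -1.99, -0.75]]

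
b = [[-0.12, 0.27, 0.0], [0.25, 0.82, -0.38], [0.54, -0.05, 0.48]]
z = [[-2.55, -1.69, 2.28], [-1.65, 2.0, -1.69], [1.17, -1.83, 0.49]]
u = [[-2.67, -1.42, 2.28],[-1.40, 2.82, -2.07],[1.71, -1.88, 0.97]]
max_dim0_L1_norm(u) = 6.12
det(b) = -0.13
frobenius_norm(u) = 6.00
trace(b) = 1.18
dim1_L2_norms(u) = [3.79, 3.77, 2.72]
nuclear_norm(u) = 8.45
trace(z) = -0.06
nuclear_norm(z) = 8.16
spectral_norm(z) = 4.19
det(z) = 8.91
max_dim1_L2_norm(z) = 3.82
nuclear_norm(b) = 1.88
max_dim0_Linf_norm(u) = 2.82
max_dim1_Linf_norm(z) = 2.55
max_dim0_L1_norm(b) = 1.14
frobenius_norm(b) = 1.22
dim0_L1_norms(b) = [0.91, 1.14, 0.86]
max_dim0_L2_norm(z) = 3.25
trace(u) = 1.12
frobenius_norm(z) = 5.39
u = b + z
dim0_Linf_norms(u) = [2.67, 2.82, 2.28]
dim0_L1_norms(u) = [5.78, 6.12, 5.32]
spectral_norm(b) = 0.97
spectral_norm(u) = 4.82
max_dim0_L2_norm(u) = 3.67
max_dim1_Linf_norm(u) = 2.82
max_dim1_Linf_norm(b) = 0.82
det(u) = 1.19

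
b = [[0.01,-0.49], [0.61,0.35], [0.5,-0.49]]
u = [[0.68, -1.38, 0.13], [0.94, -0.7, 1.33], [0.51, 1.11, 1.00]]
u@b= [[-0.77, -0.88], [0.25, -1.36], [1.18, -0.35]]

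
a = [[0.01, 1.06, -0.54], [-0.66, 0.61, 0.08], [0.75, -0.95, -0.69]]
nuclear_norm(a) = 3.05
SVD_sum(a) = [[-0.4, 0.68, 0.14], [-0.43, 0.73, 0.15], [0.65, -1.1, -0.23]] + [[0.37, 0.36, -0.71],[-0.04, -0.04, 0.07],[0.20, 0.2, -0.39]] + [[0.04, 0.02, 0.03],[-0.19, -0.08, -0.14],[-0.1, -0.05, -0.08]]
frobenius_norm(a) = 2.04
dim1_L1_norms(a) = [1.61, 1.35, 2.39]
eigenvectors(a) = [[0.75+0.00j, 0.75-0.00j, 0.46+0.00j], [0.14+0.46j, (0.14-0.46j), (0.21+0j)], [(-0.02-0.46j), (-0.02+0.46j), (0.86+0j)]]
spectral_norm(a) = 1.75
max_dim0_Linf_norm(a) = 1.06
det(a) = -0.51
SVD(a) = [[0.46,-0.87,-0.17], [0.49,0.09,0.87], [-0.74,-0.48,0.47]] @ diag([1.7536141207062248, 1.005118584474365, 0.29167472774304887]) @ [[-0.5,0.85,0.17], [-0.43,-0.41,0.8], [-0.75,-0.33,-0.57]]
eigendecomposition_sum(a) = [[(-0.02+0.55j), (0.65-0.39j), (-0.15-0.2j)],[-0.34+0.10j, 0.36+0.32j, 0.09-0.13j],[(0.34-0j), (-0.25-0.39j), (-0.12+0.1j)]] + [[-0.02-0.55j, 0.65+0.39j, -0.15+0.20j], [-0.34-0.10j, (0.36-0.32j), 0.09+0.13j], [(0.34+0j), (-0.25+0.39j), -0.12-0.10j]] + [[0.04-0.00j,(-0.24+0j),(-0.24+0j)], [(0.02-0j),(-0.11+0j),-0.11+0.00j], [0.08-0.00j,(-0.45+0j),-0.45+0.00j]]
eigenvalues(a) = [(0.22+0.97j), (0.22-0.97j), (-0.52+0j)]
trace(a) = -0.07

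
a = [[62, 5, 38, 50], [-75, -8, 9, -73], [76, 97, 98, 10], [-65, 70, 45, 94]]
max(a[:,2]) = 98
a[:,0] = [62, -75, 76, -65]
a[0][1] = 5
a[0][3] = 50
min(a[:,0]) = -75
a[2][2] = 98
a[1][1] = -8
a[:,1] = [5, -8, 97, 70]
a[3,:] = [-65, 70, 45, 94]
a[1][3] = -73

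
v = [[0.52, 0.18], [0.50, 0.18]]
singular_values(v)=[0.76, 0.0]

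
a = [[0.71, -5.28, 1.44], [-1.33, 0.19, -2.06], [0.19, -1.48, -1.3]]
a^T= [[0.71, -1.33, 0.19],[-5.28, 0.19, -1.48],[1.44, -2.06, -1.30]]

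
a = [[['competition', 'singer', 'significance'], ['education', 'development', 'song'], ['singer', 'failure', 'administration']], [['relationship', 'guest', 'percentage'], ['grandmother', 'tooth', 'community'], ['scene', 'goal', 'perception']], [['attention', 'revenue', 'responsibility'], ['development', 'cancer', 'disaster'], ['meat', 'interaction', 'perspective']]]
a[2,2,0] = 'meat'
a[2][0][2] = 'responsibility'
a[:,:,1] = [['singer', 'development', 'failure'], ['guest', 'tooth', 'goal'], ['revenue', 'cancer', 'interaction']]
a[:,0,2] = ['significance', 'percentage', 'responsibility']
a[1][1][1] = 'tooth'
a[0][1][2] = 'song'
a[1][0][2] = 'percentage'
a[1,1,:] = ['grandmother', 'tooth', 'community']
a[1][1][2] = 'community'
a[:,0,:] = [['competition', 'singer', 'significance'], ['relationship', 'guest', 'percentage'], ['attention', 'revenue', 'responsibility']]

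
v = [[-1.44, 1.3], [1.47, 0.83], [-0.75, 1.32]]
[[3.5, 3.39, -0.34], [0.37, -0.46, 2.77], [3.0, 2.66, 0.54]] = v @ [[-0.78, -1.10, 1.25],  [1.83, 1.39, 1.12]]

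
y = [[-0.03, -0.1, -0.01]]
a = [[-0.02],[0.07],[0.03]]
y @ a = [[-0.01]]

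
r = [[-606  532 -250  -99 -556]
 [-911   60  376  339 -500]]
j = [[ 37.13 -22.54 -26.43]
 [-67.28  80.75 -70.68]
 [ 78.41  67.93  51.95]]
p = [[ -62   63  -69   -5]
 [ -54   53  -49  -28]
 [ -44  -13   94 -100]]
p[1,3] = -28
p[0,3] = -5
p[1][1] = 53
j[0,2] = -26.43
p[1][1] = 53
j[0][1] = -22.54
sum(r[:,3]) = 240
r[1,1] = 60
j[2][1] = 67.93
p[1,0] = -54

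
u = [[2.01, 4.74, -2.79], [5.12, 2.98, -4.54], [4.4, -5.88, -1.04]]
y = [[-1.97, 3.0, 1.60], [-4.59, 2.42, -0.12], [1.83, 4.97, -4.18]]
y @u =[[18.44,  -9.81,  -9.79],[2.64,  -13.84,  1.94],[10.73,  48.06,  -23.32]]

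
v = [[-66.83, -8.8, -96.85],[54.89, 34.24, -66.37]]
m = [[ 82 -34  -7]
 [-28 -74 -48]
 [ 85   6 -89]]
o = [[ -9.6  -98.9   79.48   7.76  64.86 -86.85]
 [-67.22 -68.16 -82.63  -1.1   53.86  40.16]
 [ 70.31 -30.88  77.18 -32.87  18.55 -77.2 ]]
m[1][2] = -48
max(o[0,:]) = 79.48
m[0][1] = -34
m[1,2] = -48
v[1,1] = 34.24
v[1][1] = 34.24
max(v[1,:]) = 54.89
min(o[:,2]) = -82.63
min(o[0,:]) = -98.9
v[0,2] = -96.85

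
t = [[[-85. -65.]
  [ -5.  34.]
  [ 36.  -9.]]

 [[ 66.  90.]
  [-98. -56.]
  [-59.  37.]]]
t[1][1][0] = -98.0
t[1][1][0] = -98.0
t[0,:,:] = [[-85.0, -65.0], [-5.0, 34.0], [36.0, -9.0]]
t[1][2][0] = -59.0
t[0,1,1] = 34.0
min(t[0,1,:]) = -5.0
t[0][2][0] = 36.0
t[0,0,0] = -85.0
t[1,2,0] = -59.0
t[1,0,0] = 66.0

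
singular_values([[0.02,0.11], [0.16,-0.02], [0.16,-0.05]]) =[0.23, 0.11]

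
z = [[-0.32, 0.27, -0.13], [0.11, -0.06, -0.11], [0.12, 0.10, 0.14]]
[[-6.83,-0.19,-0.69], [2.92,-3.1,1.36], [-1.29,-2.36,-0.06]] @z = [[2.08, -1.9, 0.81], [-1.11, 1.11, 0.15], [0.15, -0.21, 0.42]]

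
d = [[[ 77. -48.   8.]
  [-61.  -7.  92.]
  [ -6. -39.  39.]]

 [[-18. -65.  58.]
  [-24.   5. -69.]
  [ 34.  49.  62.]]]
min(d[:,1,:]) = -69.0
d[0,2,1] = -39.0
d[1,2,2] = 62.0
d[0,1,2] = 92.0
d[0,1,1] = -7.0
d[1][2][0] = 34.0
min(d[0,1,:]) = -61.0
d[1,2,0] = 34.0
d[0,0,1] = -48.0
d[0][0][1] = -48.0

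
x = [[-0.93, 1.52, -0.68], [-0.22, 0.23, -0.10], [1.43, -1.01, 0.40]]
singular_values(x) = [2.59, 0.54, 0.0]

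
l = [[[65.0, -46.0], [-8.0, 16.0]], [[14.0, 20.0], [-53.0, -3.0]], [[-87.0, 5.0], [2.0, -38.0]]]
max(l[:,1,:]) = 16.0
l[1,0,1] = 20.0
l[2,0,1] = 5.0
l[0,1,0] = -8.0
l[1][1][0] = -53.0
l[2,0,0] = -87.0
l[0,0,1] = -46.0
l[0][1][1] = 16.0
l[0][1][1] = 16.0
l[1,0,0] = 14.0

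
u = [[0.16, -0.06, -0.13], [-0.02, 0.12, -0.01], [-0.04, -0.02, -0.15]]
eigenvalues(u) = [-0.17, 0.19, 0.11]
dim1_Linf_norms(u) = [0.16, 0.12, 0.15]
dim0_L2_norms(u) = [0.17, 0.14, 0.2]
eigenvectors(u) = [[0.38, 0.96, -0.56], [0.06, -0.26, -0.81], [0.92, -0.10, 0.15]]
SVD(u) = [[-0.89, -0.27, 0.38], [0.20, 0.50, 0.84], [-0.42, 0.82, -0.39]] @ diag([0.2343382547507273, 0.14033865830975867, 0.10435824521426174]) @ [[-0.55, 0.37, 0.75],[-0.62, 0.43, -0.66],[0.56, 0.83, 0.01]]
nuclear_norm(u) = 0.48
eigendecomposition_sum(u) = [[-0.01, -0.01, -0.06], [-0.0, -0.00, -0.01], [-0.02, -0.02, -0.16]] + [[0.15, -0.12, -0.05], [-0.04, 0.03, 0.01], [-0.02, 0.01, 0.01]] + [[0.02, 0.06, -0.01], [0.02, 0.09, -0.01], [-0.0, -0.02, 0.00]]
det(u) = -0.00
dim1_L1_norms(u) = [0.35, 0.15, 0.21]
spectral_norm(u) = 0.23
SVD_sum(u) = [[0.11, -0.08, -0.16],  [-0.03, 0.02, 0.04],  [0.05, -0.04, -0.07]] + [[0.02,-0.02,0.03], [-0.04,0.03,-0.05], [-0.07,0.05,-0.08]] + [[0.02, 0.03, 0.00], [0.05, 0.07, 0.00], [-0.02, -0.03, -0.0]]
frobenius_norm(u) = 0.29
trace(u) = 0.13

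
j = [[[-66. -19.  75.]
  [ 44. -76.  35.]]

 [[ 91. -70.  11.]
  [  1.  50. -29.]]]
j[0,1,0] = 44.0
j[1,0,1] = -70.0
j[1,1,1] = 50.0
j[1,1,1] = 50.0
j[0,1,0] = 44.0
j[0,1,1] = -76.0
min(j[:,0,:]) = -70.0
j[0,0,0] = -66.0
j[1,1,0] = 1.0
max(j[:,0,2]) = 75.0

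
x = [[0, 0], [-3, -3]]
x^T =[[0, -3], [0, -3]]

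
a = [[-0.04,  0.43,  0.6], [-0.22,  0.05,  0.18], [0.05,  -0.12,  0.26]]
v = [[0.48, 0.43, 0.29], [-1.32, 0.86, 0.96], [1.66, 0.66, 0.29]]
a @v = [[0.41, 0.75, 0.58], [0.13, 0.07, 0.04], [0.61, 0.09, -0.03]]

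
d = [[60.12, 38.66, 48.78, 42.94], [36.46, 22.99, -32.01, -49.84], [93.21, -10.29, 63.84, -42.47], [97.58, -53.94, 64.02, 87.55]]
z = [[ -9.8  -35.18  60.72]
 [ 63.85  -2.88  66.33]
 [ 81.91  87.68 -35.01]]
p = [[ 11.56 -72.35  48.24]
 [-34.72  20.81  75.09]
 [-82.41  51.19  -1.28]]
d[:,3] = [42.94, -49.84, -42.47, 87.55]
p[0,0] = 11.56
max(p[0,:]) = 48.24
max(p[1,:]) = 75.09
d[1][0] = 36.46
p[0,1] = -72.35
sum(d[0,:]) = 190.5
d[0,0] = 60.12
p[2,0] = -82.41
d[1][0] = 36.46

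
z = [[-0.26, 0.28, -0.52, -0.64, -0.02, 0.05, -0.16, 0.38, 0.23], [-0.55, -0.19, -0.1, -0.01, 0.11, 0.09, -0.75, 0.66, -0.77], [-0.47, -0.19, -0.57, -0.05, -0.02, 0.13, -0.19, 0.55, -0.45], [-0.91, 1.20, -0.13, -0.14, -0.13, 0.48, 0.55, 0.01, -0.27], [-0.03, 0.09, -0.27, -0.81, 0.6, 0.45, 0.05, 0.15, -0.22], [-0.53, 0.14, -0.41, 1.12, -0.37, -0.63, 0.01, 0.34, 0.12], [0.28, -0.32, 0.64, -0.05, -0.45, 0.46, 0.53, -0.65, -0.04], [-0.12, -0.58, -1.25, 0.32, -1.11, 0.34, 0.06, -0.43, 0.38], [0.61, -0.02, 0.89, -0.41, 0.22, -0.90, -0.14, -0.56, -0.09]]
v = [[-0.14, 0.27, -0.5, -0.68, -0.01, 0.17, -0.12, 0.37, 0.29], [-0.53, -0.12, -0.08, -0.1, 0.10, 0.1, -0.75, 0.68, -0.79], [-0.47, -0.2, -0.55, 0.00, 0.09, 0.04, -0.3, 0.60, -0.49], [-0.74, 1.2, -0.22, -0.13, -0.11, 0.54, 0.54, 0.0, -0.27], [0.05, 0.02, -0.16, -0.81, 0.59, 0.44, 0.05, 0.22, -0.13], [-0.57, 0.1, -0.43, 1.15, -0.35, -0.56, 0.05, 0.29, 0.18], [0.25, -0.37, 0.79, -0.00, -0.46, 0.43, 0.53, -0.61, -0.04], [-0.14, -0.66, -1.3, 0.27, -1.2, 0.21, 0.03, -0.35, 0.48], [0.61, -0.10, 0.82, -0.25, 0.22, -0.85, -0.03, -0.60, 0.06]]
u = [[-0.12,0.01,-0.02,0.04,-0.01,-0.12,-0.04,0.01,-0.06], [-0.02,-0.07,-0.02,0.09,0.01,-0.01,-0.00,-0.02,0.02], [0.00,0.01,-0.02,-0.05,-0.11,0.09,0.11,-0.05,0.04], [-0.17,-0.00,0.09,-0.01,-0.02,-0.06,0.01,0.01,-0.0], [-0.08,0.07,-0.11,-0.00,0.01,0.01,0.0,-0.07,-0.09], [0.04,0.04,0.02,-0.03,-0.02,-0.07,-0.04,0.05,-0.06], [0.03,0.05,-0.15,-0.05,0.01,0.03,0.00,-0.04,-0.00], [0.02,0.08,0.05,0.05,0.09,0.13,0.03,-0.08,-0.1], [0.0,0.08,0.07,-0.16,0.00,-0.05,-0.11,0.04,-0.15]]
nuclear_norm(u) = 1.41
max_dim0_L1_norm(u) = 0.57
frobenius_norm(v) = 4.35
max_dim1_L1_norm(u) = 0.66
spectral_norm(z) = 2.53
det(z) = 0.10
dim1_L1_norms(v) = [2.55, 3.25, 2.74, 3.75, 2.47, 3.68, 3.48, 4.64, 3.54]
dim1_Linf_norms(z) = [0.64, 0.77, 0.57, 1.2, 0.81, 1.12, 0.65, 1.25, 0.9]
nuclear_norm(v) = 10.65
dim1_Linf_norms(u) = [0.12, 0.09, 0.11, 0.17, 0.11, 0.07, 0.15, 0.13, 0.16]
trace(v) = -0.67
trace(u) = -0.51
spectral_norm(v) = 2.52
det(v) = 0.10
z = v + u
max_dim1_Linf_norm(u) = 0.17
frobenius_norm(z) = 4.33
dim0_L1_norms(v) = [3.5, 3.04, 4.85, 3.39, 3.13, 3.34, 2.4, 3.72, 2.73]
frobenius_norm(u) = 0.59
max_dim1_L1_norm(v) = 4.64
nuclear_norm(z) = 10.68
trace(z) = -1.18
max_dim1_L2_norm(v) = 2.01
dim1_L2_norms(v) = [1.03, 1.41, 1.12, 1.65, 1.14, 1.55, 1.37, 2.01, 1.5]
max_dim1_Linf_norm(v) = 1.3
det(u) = 0.00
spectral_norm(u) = 0.34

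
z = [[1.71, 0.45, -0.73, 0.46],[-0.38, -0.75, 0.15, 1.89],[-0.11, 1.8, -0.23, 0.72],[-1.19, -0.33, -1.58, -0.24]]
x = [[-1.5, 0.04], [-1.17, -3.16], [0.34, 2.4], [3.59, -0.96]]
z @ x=[[-1.69,-3.55], [8.28,0.90], [0.57,-6.94], [0.77,-2.57]]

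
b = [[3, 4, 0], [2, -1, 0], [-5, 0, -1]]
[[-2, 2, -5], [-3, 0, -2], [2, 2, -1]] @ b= [[23, -10, 5], [1, -12, 2], [15, 6, 1]]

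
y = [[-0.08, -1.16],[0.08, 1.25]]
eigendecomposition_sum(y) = [[-0.01, -0.01],[0.0, 0.0]] + [[-0.07, -1.15], [0.08, 1.25]]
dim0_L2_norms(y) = [0.11, 1.71]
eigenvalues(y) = [-0.01, 1.18]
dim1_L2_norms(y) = [1.16, 1.25]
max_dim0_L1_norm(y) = 2.41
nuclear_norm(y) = 1.71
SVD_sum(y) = [[-0.08, -1.16],[0.08, 1.25]] + [[-0.0, 0.0], [-0.00, 0.0]]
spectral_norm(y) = 1.71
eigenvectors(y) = [[-1.00, 0.68],[0.06, -0.73]]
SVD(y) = [[-0.68, 0.73],  [0.73, 0.68]] @ diag([1.7090588790143417, 0.0042128449103827625]) @ [[0.07, 1.00], [-1.00, 0.07]]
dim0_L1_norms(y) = [0.16, 2.41]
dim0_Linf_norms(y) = [0.08, 1.25]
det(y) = -0.01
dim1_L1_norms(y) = [1.24, 1.33]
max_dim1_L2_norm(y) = 1.25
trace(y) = 1.17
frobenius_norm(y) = 1.71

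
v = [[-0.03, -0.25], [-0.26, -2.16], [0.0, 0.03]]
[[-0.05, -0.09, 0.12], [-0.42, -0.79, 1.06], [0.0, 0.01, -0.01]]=v @ [[0.54,0.04,-0.34], [0.13,0.36,-0.45]]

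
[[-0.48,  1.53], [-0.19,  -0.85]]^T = [[-0.48,-0.19], [1.53,-0.85]]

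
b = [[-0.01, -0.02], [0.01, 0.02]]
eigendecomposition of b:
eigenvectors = [[-0.89, 0.71], [0.45, -0.71]]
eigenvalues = [0.0, 0.01]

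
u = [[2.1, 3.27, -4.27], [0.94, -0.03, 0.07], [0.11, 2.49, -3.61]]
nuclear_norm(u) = 8.77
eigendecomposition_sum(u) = [[2.34, 1.4, -1.60], [0.85, 0.51, -0.58], [0.38, 0.23, -0.26]] + [[-0.0, 0.01, 0.0], [0.03, -0.06, -0.04], [0.02, -0.04, -0.03]] + [[-0.24, 1.86, -2.68], [0.06, -0.48, 0.69], [-0.29, 2.31, -3.32]]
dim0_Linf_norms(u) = [2.1, 3.27, 4.27]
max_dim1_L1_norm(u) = 9.64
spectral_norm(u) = 7.15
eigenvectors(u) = [[-0.93, -0.1, 0.62], [-0.34, 0.81, -0.16], [-0.15, 0.57, 0.77]]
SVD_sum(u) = [[1.42,3.29,-4.47], [0.04,0.09,-0.13], [1.06,2.46,-3.33]] + [[0.68, -0.05, 0.18],[0.89, -0.06, 0.24],[-0.95, 0.07, -0.25]] + [[-0.00,0.03,0.02], [0.01,-0.06,-0.04], [0.00,-0.03,-0.02]]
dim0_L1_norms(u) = [3.15, 5.79, 7.95]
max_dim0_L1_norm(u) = 7.95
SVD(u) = [[-0.8, -0.46, -0.38], [-0.02, -0.61, 0.80], [-0.6, 0.65, 0.48]] @ diag([7.150172402340542, 1.5285889659251324, 0.08916495981967167]) @ [[-0.25, -0.57, 0.78], [-0.96, 0.07, -0.25], [0.09, -0.82, -0.57]]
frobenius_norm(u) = 7.31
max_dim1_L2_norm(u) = 5.77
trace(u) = -1.54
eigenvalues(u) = [2.59, -0.09, -4.04]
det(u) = 0.97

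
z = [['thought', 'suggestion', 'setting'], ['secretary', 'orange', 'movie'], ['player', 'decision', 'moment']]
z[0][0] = 'thought'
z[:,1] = ['suggestion', 'orange', 'decision']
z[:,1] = ['suggestion', 'orange', 'decision']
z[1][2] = 'movie'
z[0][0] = 'thought'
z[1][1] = 'orange'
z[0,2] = 'setting'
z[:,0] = ['thought', 'secretary', 'player']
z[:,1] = ['suggestion', 'orange', 'decision']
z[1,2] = 'movie'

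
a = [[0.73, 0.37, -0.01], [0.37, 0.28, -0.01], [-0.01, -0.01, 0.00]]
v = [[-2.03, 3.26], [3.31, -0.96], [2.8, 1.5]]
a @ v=[[-0.29, 2.01], [0.15, 0.92], [-0.01, -0.02]]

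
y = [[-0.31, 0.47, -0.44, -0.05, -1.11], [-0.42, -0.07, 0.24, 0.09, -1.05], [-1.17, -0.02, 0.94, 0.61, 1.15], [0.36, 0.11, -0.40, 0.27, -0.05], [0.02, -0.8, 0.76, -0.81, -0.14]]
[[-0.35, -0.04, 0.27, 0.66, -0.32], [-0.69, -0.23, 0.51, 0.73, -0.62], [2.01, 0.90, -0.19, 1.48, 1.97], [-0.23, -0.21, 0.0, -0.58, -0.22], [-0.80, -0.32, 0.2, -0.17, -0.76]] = y@[[-1.21, -0.22, -0.15, -0.4, -1.25], [0.26, 0.92, -0.49, 1.86, 0.12], [-0.57, 0.42, -0.07, 1.57, -0.63], [-0.01, -0.18, 0.23, -0.11, 0.04], [0.99, 0.33, -0.39, -0.31, 0.94]]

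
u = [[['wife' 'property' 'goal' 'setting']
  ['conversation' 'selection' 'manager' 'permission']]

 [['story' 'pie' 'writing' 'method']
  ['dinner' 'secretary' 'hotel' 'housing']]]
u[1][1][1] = 'secretary'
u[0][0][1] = 'property'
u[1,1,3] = 'housing'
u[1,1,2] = 'hotel'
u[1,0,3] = 'method'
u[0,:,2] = ['goal', 'manager']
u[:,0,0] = ['wife', 'story']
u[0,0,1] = 'property'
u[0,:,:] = [['wife', 'property', 'goal', 'setting'], ['conversation', 'selection', 'manager', 'permission']]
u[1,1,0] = 'dinner'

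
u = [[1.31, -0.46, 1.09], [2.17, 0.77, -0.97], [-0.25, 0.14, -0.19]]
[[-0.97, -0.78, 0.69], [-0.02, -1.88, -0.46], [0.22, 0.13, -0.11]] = u@ [[-0.34, -0.73, 0.02], [0.69, -0.38, 0.24], [-0.19, -0.00, 0.71]]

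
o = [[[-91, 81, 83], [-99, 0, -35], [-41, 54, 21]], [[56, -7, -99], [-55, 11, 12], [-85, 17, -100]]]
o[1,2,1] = 17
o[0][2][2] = 21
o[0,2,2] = 21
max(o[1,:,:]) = 56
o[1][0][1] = -7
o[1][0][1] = -7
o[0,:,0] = [-91, -99, -41]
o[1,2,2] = -100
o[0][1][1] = 0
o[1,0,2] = -99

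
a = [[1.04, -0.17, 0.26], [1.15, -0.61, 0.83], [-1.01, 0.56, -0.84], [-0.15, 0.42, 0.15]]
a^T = [[1.04, 1.15, -1.01, -0.15], [-0.17, -0.61, 0.56, 0.42], [0.26, 0.83, -0.84, 0.15]]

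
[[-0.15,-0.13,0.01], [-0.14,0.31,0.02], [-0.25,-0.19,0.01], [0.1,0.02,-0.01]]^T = [[-0.15, -0.14, -0.25, 0.10], [-0.13, 0.31, -0.19, 0.02], [0.01, 0.02, 0.01, -0.01]]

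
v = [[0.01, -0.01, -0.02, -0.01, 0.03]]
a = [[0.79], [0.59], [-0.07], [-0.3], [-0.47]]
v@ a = [[-0.01]]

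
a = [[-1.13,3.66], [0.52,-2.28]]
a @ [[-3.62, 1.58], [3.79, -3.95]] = [[17.96, -16.24], [-10.52, 9.83]]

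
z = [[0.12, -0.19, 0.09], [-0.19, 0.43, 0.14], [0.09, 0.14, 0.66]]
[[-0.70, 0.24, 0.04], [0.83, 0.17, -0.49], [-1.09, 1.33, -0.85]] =z @ [[-3.06, -0.07, -0.26], [1.06, -0.32, -0.9], [-1.46, 2.09, -1.06]]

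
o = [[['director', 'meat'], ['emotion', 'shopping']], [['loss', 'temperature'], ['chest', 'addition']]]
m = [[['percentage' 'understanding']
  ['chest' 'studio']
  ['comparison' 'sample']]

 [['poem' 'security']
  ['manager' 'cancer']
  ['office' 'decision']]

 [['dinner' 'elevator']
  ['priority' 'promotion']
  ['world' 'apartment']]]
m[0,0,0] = 'percentage'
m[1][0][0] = 'poem'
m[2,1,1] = 'promotion'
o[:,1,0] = ['emotion', 'chest']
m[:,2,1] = ['sample', 'decision', 'apartment']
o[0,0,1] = 'meat'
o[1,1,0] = 'chest'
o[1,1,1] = 'addition'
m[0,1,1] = 'studio'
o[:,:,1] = [['meat', 'shopping'], ['temperature', 'addition']]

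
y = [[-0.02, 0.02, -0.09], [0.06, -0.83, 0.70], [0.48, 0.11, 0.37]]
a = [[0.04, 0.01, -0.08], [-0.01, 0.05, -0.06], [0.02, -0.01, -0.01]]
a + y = [[0.02, 0.03, -0.17], [0.05, -0.78, 0.64], [0.5, 0.1, 0.36]]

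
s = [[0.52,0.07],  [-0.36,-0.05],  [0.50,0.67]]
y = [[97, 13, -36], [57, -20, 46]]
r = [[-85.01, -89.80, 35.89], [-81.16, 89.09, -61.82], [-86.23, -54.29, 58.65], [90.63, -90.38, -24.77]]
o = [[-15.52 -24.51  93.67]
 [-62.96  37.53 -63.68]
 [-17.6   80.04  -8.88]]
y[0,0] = 97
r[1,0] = -81.16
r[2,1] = -54.29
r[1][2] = -61.82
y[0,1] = 13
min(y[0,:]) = -36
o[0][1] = -24.51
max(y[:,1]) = 13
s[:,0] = [0.522, -0.356, 0.497]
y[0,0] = 97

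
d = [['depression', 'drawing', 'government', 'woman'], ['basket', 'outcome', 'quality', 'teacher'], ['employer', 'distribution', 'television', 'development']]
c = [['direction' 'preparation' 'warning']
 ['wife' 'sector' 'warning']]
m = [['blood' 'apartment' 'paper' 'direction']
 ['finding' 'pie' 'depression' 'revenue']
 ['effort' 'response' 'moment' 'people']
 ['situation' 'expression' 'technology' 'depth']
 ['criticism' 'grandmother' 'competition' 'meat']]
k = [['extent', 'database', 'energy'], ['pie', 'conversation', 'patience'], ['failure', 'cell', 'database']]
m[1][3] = 'revenue'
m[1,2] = 'depression'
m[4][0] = 'criticism'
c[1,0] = 'wife'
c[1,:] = ['wife', 'sector', 'warning']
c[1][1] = 'sector'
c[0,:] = ['direction', 'preparation', 'warning']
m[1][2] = 'depression'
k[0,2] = 'energy'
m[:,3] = ['direction', 'revenue', 'people', 'depth', 'meat']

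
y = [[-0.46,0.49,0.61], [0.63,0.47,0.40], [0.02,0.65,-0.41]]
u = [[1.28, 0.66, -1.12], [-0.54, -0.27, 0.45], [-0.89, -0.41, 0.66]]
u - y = [[1.74,  0.17,  -1.73],[-1.17,  -0.74,  0.05],[-0.91,  -1.06,  1.07]]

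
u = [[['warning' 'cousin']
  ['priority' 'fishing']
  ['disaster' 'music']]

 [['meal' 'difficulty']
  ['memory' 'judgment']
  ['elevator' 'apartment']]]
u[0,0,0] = 'warning'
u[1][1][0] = 'memory'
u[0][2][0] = 'disaster'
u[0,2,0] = 'disaster'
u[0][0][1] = 'cousin'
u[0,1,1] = 'fishing'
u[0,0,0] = 'warning'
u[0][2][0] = 'disaster'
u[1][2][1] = 'apartment'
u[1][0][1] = 'difficulty'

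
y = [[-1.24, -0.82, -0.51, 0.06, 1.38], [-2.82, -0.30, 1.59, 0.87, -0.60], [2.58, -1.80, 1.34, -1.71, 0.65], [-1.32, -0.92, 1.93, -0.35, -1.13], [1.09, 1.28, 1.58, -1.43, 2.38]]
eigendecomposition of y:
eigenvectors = [[0.19+0.00j, 0.01-0.13j, (0.01+0.13j), (0.64+0j), (0.36+0j)], [-0.06+0.00j, 0.06+0.51j, (0.06-0.51j), (0.55+0j), (-0.03+0j)], [0.52+0.00j, (-0.66+0j), (-0.66-0j), (0.08+0j), 0.22+0.00j], [(-0.03+0j), (-0.3+0.4j), -0.30-0.40j, (0.5+0j), (0.89+0j)], [(0.83+0j), (0.07+0.14j), 0.07-0.14j, -0.17+0.00j, 0.19+0.00j]]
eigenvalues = [(3.6+0j), (0.6+2.8j), (0.6-2.8j), (-2.35+0j), (-0.61+0j)]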